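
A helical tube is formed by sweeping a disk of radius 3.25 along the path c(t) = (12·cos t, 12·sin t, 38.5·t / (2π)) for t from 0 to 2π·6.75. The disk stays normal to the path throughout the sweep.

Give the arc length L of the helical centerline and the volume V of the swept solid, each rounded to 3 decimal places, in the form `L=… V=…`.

2πR = 2π·12 = 75.398224
per-turn = √(75.398224² + 38.5²) = √(5684.8921 + 1482.25) = √7167.1421 = 84.658976
L = 6.75 × 84.658976 = 571.448085
V = π·3.25² × L = 33.183072 × 571.448085 = 18962.403170

L=571.448 V=18962.403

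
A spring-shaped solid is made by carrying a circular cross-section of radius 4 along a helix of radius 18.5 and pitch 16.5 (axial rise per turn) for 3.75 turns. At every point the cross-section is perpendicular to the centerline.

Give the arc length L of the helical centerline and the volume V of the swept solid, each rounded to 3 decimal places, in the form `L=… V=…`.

2πR = 2π·18.5 = 116.238928
per-turn = √(116.238928² + 16.5²) = √(13511.4884 + 272.25) = √13783.7384 = 117.404167
L = 3.75 × 117.404167 = 440.265626
V = π·4² × L = 50.265482 × 440.265626 = 22130.164110

L=440.266 V=22130.164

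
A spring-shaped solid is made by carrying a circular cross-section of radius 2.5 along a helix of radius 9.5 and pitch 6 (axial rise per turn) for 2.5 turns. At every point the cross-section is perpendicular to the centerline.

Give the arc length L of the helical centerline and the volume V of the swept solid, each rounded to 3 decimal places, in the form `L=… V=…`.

2πR = 2π·9.5 = 59.690260
per-turn = √(59.690260² + 6²) = √(3562.9272 + 36) = √3598.9272 = 59.991059
L = 2.5 × 59.991059 = 149.977648
V = π·2.5² × L = 19.634954 × 149.977648 = 2944.804234

L=149.978 V=2944.804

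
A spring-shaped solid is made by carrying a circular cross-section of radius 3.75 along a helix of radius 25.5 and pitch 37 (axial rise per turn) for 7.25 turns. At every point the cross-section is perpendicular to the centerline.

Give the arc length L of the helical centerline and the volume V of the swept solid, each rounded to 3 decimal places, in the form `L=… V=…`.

L=1192.175 V=52668.686

2πR = 2π·25.5 = 160.221225
per-turn = √(160.221225² + 37²) = √(25670.8410 + 1369) = √27039.8410 = 164.437955
L = 7.25 × 164.437955 = 1192.175174
V = π·3.75² × L = 44.178647 × 1192.175174 = 52668.685798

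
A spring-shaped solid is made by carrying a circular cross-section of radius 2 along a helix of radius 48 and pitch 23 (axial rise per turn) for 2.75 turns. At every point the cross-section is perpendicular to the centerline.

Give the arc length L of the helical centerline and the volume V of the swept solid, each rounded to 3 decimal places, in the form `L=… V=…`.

L=831.789 V=10452.566

2πR = 2π·48 = 301.592895
per-turn = √(301.592895² + 23²) = √(90958.2742 + 529) = √91487.2742 = 302.468633
L = 2.75 × 302.468633 = 831.788742
V = π·2² × L = 12.566371 × 831.788742 = 10452.565601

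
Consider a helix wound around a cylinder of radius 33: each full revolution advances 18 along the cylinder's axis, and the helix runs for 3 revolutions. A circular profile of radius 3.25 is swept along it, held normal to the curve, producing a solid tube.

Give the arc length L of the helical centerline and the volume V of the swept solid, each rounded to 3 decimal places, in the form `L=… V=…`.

2πR = 2π·33 = 207.345115
per-turn = √(207.345115² + 18²) = √(42991.9968 + 324) = √43315.9968 = 208.124955
L = 3 × 208.124955 = 624.374864
V = π·3.25² × L = 33.183072 × 624.374864 = 20718.676323

L=624.375 V=20718.676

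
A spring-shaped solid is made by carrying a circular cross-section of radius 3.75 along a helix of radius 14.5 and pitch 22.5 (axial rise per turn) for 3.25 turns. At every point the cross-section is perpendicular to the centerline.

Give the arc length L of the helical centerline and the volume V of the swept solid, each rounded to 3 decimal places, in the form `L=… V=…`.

2πR = 2π·14.5 = 91.106187
per-turn = √(91.106187² + 22.5²) = √(8300.3373 + 506.25) = √8806.5873 = 93.843419
L = 3.25 × 93.843419 = 304.991112
V = π·3.75² × L = 44.178647 × 304.991112 = 13474.094579

L=304.991 V=13474.095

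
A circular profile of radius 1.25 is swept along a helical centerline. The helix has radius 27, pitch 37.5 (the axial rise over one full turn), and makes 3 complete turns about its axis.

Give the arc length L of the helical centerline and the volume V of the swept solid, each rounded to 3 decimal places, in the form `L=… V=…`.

L=521.224 V=2558.551

2πR = 2π·27 = 169.646003
per-turn = √(169.646003² + 37.5²) = √(28779.7664 + 1406.25) = √30186.0164 = 173.741234
L = 3 × 173.741234 = 521.223702
V = π·1.25² × L = 4.908739 × 521.223702 = 2558.550866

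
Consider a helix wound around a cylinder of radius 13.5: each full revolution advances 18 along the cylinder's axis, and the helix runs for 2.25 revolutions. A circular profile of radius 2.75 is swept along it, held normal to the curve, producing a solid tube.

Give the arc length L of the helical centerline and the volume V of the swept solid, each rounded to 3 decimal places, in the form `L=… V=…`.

2πR = 2π·13.5 = 84.823002
per-turn = √(84.823002² + 18²) = √(7194.9416 + 324) = √7518.9416 = 86.711831
L = 2.25 × 86.711831 = 195.101619
V = π·2.75² × L = 23.758294 × 195.101619 = 4635.281720

L=195.102 V=4635.282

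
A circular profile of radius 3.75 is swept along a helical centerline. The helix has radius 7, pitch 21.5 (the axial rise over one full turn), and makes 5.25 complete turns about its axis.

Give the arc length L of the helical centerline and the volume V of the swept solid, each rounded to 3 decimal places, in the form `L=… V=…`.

L=257.019 V=11354.758

2πR = 2π·7 = 43.982297
per-turn = √(43.982297² + 21.5²) = √(1934.4425 + 462.25) = √2396.6925 = 48.956026
L = 5.25 × 48.956026 = 257.019135
V = π·3.75² × L = 44.178647 × 257.019135 = 11354.757579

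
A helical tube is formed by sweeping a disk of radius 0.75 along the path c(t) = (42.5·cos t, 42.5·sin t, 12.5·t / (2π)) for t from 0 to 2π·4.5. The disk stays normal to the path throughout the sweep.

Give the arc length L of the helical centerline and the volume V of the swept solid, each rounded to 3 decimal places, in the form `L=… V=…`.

L=1202.975 V=2125.832

2πR = 2π·42.5 = 267.035376
per-turn = √(267.035376² + 12.5²) = √(71307.8918 + 156.25) = √71464.1418 = 267.327780
L = 4.5 × 267.327780 = 1202.975009
V = π·0.75² × L = 1.767146 × 1202.975009 = 2125.832315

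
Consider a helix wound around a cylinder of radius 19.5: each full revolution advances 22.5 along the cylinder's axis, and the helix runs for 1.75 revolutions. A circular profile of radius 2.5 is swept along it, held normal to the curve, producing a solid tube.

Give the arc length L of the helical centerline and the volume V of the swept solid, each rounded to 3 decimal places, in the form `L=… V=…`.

2πR = 2π·19.5 = 122.522113
per-turn = √(122.522113² + 22.5²) = √(15011.6683 + 506.25) = √15517.9183 = 124.570937
L = 1.75 × 124.570937 = 217.999139
V = π·2.5² × L = 19.634954 × 217.999139 = 4280.403093

L=217.999 V=4280.403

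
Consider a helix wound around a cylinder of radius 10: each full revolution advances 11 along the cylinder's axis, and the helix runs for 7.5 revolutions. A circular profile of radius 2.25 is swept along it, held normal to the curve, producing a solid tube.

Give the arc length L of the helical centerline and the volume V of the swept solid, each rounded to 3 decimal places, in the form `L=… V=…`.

L=478.406 V=7608.719

2πR = 2π·10 = 62.831853
per-turn = √(62.831853² + 11²) = √(3947.8418 + 121) = √4068.8418 = 63.787473
L = 7.5 × 63.787473 = 478.406050
V = π·2.25² × L = 15.904313 × 478.406050 = 7608.719475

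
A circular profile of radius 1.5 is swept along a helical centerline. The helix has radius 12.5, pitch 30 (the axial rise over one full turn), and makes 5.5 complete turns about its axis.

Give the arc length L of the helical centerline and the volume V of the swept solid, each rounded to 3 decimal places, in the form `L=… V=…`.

L=462.409 V=3268.578

2πR = 2π·12.5 = 78.539816
per-turn = √(78.539816² + 30²) = √(6168.5028 + 900) = √7068.5028 = 84.074388
L = 5.5 × 84.074388 = 462.409135
V = π·1.5² × L = 7.068583 × 462.409135 = 3268.577569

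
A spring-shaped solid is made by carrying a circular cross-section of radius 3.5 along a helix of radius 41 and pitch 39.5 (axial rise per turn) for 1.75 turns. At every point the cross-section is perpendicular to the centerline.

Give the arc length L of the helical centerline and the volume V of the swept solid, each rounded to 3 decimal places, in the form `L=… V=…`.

L=456.087 V=17552.296

2πR = 2π·41 = 257.610598
per-turn = √(257.610598² + 39.5²) = √(66363.2200 + 1560.25) = √67923.4700 = 260.621315
L = 1.75 × 260.621315 = 456.087302
V = π·3.5² × L = 38.484510 × 456.087302 = 17552.296330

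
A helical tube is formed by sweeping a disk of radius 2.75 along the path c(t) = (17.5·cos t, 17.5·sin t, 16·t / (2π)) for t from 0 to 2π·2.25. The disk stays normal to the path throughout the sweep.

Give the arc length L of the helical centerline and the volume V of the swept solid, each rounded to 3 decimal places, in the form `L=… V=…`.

L=250.006 V=5939.715

2πR = 2π·17.5 = 109.955743
per-turn = √(109.955743² + 16²) = √(12090.2654 + 256) = √12346.2654 = 111.113750
L = 2.25 × 111.113750 = 250.005937
V = π·2.75² × L = 23.758294 × 250.005937 = 5939.714664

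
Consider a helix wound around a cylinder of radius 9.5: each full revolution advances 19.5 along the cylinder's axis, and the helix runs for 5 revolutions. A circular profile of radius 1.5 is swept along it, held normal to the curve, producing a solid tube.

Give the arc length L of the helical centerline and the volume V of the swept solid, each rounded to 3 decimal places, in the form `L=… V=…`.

L=313.974 V=2219.349

2πR = 2π·9.5 = 59.690260
per-turn = √(59.690260² + 19.5²) = √(3562.9272 + 380.25) = √3943.1772 = 62.794723
L = 5 × 62.794723 = 313.973613
V = π·1.5² × L = 7.068583 × 313.973613 = 2219.348692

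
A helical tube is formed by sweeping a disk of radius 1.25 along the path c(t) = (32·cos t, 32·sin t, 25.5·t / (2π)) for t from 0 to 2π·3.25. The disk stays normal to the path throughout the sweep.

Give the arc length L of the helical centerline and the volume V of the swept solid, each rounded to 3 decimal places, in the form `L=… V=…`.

2πR = 2π·32 = 201.061930
per-turn = √(201.061930² + 25.5²) = √(40425.8996 + 650.25) = √41076.1496 = 202.672518
L = 3.25 × 202.672518 = 658.685684
V = π·1.25² × L = 4.908739 × 658.685684 = 3233.315791

L=658.686 V=3233.316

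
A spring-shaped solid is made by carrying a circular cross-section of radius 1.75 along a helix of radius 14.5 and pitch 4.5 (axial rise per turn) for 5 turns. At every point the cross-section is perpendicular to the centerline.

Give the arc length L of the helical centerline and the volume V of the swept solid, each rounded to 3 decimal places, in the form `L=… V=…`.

L=456.086 V=4388.064

2πR = 2π·14.5 = 91.106187
per-turn = √(91.106187² + 4.5²) = √(8300.3373 + 20.25) = √8320.5873 = 91.217253
L = 5 × 91.217253 = 456.086267
V = π·1.75² × L = 9.621128 × 456.086267 = 4388.064122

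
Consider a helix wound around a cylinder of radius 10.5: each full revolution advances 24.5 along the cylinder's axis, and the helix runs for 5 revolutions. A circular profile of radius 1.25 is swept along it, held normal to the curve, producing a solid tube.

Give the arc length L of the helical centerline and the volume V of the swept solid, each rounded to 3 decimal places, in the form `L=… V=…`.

2πR = 2π·10.5 = 65.973446
per-turn = √(65.973446² + 24.5²) = √(4352.4955 + 600.25) = √4952.7455 = 70.375745
L = 5 × 70.375745 = 351.878727
V = π·1.25² × L = 4.908739 × 351.878727 = 1727.280662

L=351.879 V=1727.281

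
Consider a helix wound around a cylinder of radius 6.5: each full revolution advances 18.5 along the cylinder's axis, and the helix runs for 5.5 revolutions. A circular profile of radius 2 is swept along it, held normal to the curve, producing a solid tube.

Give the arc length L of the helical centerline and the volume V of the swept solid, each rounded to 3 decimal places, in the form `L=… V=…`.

2πR = 2π·6.5 = 40.840704
per-turn = √(40.840704² + 18.5²) = √(1667.9631 + 342.25) = √2010.2131 = 44.835401
L = 5.5 × 44.835401 = 246.594703
V = π·2² × L = 12.566371 × 246.594703 = 3098.800431

L=246.595 V=3098.800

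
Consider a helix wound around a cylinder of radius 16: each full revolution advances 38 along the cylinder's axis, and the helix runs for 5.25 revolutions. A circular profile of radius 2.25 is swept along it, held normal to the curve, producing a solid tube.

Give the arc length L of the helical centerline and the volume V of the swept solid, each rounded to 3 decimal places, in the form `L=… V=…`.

L=564.234 V=8973.753

2πR = 2π·16 = 100.530965
per-turn = √(100.530965² + 38²) = √(10106.4749 + 1444) = √11550.4749 = 107.473136
L = 5.25 × 107.473136 = 564.233963
V = π·2.25² × L = 15.904313 × 564.233963 = 8973.753439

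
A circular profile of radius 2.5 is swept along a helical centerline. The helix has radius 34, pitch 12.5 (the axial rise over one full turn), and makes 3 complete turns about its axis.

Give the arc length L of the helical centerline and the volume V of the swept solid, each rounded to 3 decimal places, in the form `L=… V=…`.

2πR = 2π·34 = 213.628300
per-turn = √(213.628300² + 12.5²) = √(45637.0508 + 156.25) = √45793.3008 = 213.993693
L = 3 × 213.993693 = 641.981080
V = π·2.5² × L = 19.634954 × 641.981080 = 12605.269024

L=641.981 V=12605.269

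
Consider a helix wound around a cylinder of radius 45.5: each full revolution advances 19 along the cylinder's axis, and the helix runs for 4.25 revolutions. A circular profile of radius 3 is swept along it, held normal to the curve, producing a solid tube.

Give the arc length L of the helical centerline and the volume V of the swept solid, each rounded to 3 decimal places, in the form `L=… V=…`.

L=1217.691 V=34429.411

2πR = 2π·45.5 = 285.884931
per-turn = √(285.884931² + 19²) = √(81730.1940 + 361) = √82091.1940 = 286.515609
L = 4.25 × 286.515609 = 1217.691337
V = π·3² × L = 28.274334 × 1217.691337 = 34429.411431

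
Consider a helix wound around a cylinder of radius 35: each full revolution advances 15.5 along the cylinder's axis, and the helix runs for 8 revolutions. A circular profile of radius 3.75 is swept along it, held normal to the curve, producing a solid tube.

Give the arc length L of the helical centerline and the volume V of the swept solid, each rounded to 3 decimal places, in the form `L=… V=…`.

2πR = 2π·35 = 219.911486
per-turn = √(219.911486² + 15.5²) = √(48361.0616 + 240.25) = √48601.3116 = 220.457052
L = 8 × 220.457052 = 1763.656412
V = π·3.75² × L = 44.178647 × 1763.656412 = 77915.953518

L=1763.656 V=77915.954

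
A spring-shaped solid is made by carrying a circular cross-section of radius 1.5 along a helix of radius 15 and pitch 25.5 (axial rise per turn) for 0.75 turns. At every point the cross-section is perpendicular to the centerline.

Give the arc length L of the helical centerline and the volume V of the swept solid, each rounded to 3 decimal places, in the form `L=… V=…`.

L=73.227 V=517.614

2πR = 2π·15 = 94.247780
per-turn = √(94.247780² + 25.5²) = √(8882.6440 + 650.25) = √9532.8940 = 97.636540
L = 0.75 × 97.636540 = 73.227405
V = π·1.5² × L = 7.068583 × 73.227405 = 517.614025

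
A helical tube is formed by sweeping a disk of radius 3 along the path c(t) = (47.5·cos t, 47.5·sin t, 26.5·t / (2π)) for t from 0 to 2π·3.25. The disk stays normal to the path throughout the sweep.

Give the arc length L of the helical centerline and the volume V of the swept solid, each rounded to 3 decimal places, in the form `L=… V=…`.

2πR = 2π·47.5 = 298.451302
per-turn = √(298.451302² + 26.5²) = √(89073.1797 + 702.25) = √89775.4297 = 299.625482
L = 3.25 × 299.625482 = 973.782818
V = π·3² × L = 28.274334 × 973.782818 = 27533.060522

L=973.783 V=27533.061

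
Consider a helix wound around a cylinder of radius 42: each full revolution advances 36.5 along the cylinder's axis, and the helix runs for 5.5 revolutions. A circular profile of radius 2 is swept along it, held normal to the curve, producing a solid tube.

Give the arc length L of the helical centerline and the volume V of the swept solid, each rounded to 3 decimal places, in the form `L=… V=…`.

2πR = 2π·42 = 263.893783
per-turn = √(263.893783² + 36.5²) = √(69639.9287 + 1332.25) = √70972.1787 = 266.406041
L = 5.5 × 266.406041 = 1465.233225
V = π·2² × L = 12.566371 × 1465.233225 = 18412.663745

L=1465.233 V=18412.664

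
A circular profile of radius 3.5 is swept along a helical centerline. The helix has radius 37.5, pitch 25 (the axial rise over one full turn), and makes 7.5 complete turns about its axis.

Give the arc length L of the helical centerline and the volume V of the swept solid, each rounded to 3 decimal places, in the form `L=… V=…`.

2πR = 2π·37.5 = 235.619449
per-turn = √(235.619449² + 25²) = √(55516.5248 + 625) = √56141.5248 = 236.942028
L = 7.5 × 236.942028 = 1777.065212
V = π·3.5² × L = 38.484510 × 1777.065212 = 68389.483932

L=1777.065 V=68389.484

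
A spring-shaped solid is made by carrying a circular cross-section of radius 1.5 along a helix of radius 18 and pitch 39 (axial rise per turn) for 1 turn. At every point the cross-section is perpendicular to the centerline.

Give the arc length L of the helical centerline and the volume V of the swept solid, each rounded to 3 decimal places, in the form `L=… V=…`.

2πR = 2π·18 = 113.097336
per-turn = √(113.097336² + 39²) = √(12791.0073 + 1521) = √14312.0073 = 119.632802
L = 1 × 119.632802 = 119.632802
V = π·1.5² × L = 7.068583 × 119.632802 = 845.634446

L=119.633 V=845.634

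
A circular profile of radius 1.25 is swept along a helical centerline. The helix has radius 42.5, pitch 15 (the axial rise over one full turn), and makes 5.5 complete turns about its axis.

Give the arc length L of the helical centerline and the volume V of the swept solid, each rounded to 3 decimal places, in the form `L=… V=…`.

L=1471.010 V=7220.803

2πR = 2π·42.5 = 267.035376
per-turn = √(267.035376² + 15²) = √(71307.8918 + 225) = √71532.8918 = 267.456336
L = 5.5 × 267.456336 = 1471.009849
V = π·1.25² × L = 4.908739 × 1471.009849 = 7220.802713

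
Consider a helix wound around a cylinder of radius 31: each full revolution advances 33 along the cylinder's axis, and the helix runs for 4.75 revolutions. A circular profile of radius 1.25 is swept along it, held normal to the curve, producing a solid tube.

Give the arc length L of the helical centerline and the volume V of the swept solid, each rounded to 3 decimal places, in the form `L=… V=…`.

L=938.384 V=4606.280

2πR = 2π·31 = 194.778745
per-turn = √(194.778745² + 33²) = √(37938.7593 + 1089) = √39027.7593 = 197.554446
L = 4.75 × 197.554446 = 938.383621
V = π·1.25² × L = 4.908739 × 938.383621 = 4606.279827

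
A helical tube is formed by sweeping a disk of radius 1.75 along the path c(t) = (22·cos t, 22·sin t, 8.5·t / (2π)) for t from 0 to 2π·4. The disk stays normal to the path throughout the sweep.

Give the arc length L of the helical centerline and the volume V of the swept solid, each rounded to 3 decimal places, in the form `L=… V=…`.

L=553.965 V=5329.765

2πR = 2π·22 = 138.230077
per-turn = √(138.230077² + 8.5²) = √(19107.5541 + 72.25) = √19179.8041 = 138.491170
L = 4 × 138.491170 = 553.964679
V = π·1.75² × L = 9.621128 × 553.964679 = 5329.764811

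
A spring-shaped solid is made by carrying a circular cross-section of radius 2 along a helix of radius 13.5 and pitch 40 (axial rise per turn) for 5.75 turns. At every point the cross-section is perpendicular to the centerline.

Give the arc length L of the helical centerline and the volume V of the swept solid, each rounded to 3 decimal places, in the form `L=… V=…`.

L=539.243 V=6776.324

2πR = 2π·13.5 = 84.823002
per-turn = √(84.823002² + 40²) = √(7194.9416 + 1600) = √8794.9416 = 93.781350
L = 5.75 × 93.781350 = 539.242763
V = π·2² × L = 12.566371 × 539.242763 = 6776.324405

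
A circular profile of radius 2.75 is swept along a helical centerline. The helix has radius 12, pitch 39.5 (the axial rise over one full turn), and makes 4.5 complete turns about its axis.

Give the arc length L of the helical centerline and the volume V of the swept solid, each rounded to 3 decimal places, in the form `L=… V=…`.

2πR = 2π·12 = 75.398224
per-turn = √(75.398224² + 39.5²) = √(5684.8921 + 1560.25) = √7245.1421 = 85.118401
L = 4.5 × 85.118401 = 383.032803
V = π·2.75² × L = 23.758294 × 383.032803 = 9100.206117

L=383.033 V=9100.206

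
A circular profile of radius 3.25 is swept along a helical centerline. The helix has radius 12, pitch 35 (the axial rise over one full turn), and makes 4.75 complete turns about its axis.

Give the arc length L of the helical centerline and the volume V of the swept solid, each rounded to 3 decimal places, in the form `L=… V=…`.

L=394.847 V=13102.249

2πR = 2π·12 = 75.398224
per-turn = √(75.398224² + 35²) = √(5684.8921 + 1225) = √6909.8921 = 83.125761
L = 4.75 × 83.125761 = 394.847365
V = π·3.25² × L = 33.183072 × 394.847365 = 13102.248686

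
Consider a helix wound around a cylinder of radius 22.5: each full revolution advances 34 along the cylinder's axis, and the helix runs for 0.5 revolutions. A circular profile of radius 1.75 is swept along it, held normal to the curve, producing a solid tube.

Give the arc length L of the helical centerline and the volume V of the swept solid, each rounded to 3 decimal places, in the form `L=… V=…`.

L=72.701 V=699.469

2πR = 2π·22.5 = 141.371669
per-turn = √(141.371669² + 34²) = √(19985.9489 + 1156) = √21141.9489 = 145.402713
L = 0.5 × 145.402713 = 72.701356
V = π·1.75² × L = 9.621128 × 72.701356 = 699.469020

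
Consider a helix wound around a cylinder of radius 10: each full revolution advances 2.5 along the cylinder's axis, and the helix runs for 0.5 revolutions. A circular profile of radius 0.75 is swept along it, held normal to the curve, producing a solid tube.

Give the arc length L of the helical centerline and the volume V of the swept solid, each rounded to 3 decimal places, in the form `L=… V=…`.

L=31.441 V=55.560

2πR = 2π·10 = 62.831853
per-turn = √(62.831853² + 2.5²) = √(3947.8418 + 6.25) = √3954.0918 = 62.881569
L = 0.5 × 62.881569 = 31.440785
V = π·0.75² × L = 1.767146 × 31.440785 = 55.560453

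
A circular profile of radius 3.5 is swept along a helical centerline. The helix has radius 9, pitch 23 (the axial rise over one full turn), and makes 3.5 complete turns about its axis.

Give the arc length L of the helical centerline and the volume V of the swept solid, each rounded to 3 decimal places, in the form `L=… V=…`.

L=213.665 V=8222.791

2πR = 2π·9 = 56.548668
per-turn = √(56.548668² + 23²) = √(3197.7518 + 529) = √3726.7518 = 61.047128
L = 3.5 × 61.047128 = 213.664948
V = π·3.5² × L = 38.484510 × 213.664948 = 8222.790817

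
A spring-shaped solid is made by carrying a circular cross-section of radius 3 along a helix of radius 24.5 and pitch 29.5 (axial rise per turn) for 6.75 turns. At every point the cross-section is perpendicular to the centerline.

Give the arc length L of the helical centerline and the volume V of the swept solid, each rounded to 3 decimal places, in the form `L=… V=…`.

L=1057.989 V=29913.947

2πR = 2π·24.5 = 153.938040
per-turn = √(153.938040² + 29.5²) = √(23696.9202 + 870.25) = √24567.1702 = 156.739179
L = 6.75 × 156.739179 = 1057.989457
V = π·3² × L = 28.274334 × 1057.989457 = 29913.947146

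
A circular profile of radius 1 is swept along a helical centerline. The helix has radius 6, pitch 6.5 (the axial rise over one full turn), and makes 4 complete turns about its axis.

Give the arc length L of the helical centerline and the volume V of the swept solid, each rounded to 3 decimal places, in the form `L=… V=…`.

2πR = 2π·6 = 37.699112
per-turn = √(37.699112² + 6.5²) = √(1421.2230 + 42.25) = √1463.4730 = 38.255366
L = 4 × 38.255366 = 153.021464
V = π·1² × L = 3.141593 × 153.021464 = 480.731108

L=153.021 V=480.731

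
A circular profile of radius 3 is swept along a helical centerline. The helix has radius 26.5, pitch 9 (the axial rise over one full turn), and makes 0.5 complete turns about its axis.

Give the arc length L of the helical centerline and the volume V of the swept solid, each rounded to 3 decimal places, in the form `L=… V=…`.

L=83.374 V=2357.337

2πR = 2π·26.5 = 166.504411
per-turn = √(166.504411² + 9²) = √(27723.7188 + 81) = √27804.7188 = 166.747470
L = 0.5 × 166.747470 = 83.373735
V = π·3² × L = 28.274334 × 83.373735 = 2357.336821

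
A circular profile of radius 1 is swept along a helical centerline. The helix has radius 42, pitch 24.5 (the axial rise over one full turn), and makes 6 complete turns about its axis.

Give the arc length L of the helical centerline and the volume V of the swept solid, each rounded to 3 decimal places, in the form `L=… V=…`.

2πR = 2π·42 = 263.893783
per-turn = √(263.893783² + 24.5²) = √(69639.9287 + 600.25) = √70240.1787 = 265.028637
L = 6 × 265.028637 = 1590.171825
V = π·1² × L = 3.141593 × 1590.171825 = 4995.672122

L=1590.172 V=4995.672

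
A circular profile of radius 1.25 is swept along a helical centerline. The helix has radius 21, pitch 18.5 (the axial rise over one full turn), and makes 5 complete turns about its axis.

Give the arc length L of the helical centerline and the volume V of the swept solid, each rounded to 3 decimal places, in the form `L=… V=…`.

L=666.188 V=3270.140

2πR = 2π·21 = 131.946891
per-turn = √(131.946891² + 18.5²) = √(17409.9822 + 342.25) = √17752.2322 = 133.237503
L = 5 × 133.237503 = 666.187514
V = π·1.25² × L = 4.908739 × 666.187514 = 3270.140313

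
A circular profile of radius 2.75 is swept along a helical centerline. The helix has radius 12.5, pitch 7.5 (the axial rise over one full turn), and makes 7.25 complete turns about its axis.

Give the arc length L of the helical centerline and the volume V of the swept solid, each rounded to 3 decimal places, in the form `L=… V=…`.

L=572.004 V=13589.839

2πR = 2π·12.5 = 78.539816
per-turn = √(78.539816² + 7.5²) = √(6168.5028 + 56.25) = √6224.7528 = 78.897102
L = 7.25 × 78.897102 = 572.003992
V = π·2.75² × L = 23.758294 × 572.003992 = 13589.839256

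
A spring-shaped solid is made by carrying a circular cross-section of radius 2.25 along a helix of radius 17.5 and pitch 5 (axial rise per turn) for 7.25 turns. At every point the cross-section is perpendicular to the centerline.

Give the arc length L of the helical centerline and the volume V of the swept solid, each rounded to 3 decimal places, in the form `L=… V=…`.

2πR = 2π·17.5 = 109.955743
per-turn = √(109.955743² + 5²) = √(12090.2654 + 25) = √12115.2654 = 110.069366
L = 7.25 × 110.069366 = 798.002905
V = π·2.25² × L = 15.904313 × 798.002905 = 12691.687831

L=798.003 V=12691.688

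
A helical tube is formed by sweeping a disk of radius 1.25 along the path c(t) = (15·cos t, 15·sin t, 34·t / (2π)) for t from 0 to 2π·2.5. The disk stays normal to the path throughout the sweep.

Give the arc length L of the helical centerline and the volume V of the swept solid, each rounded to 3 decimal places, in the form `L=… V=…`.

2πR = 2π·15 = 94.247780
per-turn = √(94.247780² + 34²) = √(8882.6440 + 1156) = √10038.6440 = 100.193033
L = 2.5 × 100.193033 = 250.482584
V = π·1.25² × L = 4.908739 × 250.482584 = 1229.553508

L=250.483 V=1229.554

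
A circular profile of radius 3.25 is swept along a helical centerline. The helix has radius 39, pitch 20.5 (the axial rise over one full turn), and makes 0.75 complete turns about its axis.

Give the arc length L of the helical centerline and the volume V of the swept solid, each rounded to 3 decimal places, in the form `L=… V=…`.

2πR = 2π·39 = 245.044227
per-turn = √(245.044227² + 20.5²) = √(60046.6732 + 420.25) = √60466.9232 = 245.900230
L = 0.75 × 245.900230 = 184.425173
V = π·3.25² × L = 33.183072 × 184.425173 = 6119.793855

L=184.425 V=6119.794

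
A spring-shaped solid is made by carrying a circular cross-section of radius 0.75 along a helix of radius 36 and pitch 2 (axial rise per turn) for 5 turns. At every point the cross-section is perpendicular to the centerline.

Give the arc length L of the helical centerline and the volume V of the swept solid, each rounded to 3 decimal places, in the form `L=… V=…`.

2πR = 2π·36 = 226.194671
per-turn = √(226.194671² + 2²) = √(51164.0292 + 4) = √51168.0292 = 226.203513
L = 5 × 226.203513 = 1131.017564
V = π·0.75² × L = 1.767146 × 1131.017564 = 1998.673015

L=1131.018 V=1998.673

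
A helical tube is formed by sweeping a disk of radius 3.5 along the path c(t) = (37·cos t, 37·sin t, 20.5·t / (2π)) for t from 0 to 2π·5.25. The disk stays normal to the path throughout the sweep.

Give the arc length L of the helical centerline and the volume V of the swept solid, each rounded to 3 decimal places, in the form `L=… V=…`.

2πR = 2π·37 = 232.477856
per-turn = √(232.477856² + 20.5²) = √(54045.9537 + 420.25) = √54466.2037 = 233.379956
L = 5.25 × 233.379956 = 1225.244767
V = π·3.5² × L = 38.484510 × 1225.244767 = 47152.944503

L=1225.245 V=47152.945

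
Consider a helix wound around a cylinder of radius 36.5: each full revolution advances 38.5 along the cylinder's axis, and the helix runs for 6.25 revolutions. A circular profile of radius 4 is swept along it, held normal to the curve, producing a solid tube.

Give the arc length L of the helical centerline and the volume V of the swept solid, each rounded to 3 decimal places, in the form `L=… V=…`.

2πR = 2π·36.5 = 229.336264
per-turn = √(229.336264² + 38.5²) = √(52595.1219 + 1482.25) = √54077.3719 = 232.545419
L = 6.25 × 232.545419 = 1453.408868
V = π·4² × L = 50.265482 × 1453.408868 = 73056.297966

L=1453.409 V=73056.298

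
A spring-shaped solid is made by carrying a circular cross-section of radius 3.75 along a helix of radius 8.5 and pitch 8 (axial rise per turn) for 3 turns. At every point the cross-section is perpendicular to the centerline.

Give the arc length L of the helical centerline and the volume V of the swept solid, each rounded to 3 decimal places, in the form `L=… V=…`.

2πR = 2π·8.5 = 53.407075
per-turn = √(53.407075² + 8²) = √(2852.3157 + 64) = √2916.3157 = 54.002923
L = 3 × 54.002923 = 162.008768
V = π·3.75² × L = 44.178647 × 162.008768 = 7157.328141

L=162.009 V=7157.328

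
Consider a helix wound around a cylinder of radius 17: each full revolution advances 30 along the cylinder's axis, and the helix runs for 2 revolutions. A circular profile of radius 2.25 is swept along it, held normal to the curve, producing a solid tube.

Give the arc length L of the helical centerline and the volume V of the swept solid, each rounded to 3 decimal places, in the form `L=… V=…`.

2πR = 2π·17 = 106.814150
per-turn = √(106.814150² + 30²) = √(11409.2627 + 900) = √12309.2627 = 110.947117
L = 2 × 110.947117 = 221.894233
V = π·2.25² × L = 15.904313 × 221.894233 = 3529.075296

L=221.894 V=3529.075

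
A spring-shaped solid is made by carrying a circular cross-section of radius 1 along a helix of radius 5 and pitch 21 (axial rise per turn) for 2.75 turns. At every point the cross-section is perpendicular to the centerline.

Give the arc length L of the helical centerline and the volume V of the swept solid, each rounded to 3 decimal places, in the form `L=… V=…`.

L=103.918 V=326.468

2πR = 2π·5 = 31.415927
per-turn = √(31.415927² + 21²) = √(986.9604 + 441) = √1427.9604 = 37.788364
L = 2.75 × 37.788364 = 103.918001
V = π·1² × L = 3.141593 × 103.918001 = 326.468027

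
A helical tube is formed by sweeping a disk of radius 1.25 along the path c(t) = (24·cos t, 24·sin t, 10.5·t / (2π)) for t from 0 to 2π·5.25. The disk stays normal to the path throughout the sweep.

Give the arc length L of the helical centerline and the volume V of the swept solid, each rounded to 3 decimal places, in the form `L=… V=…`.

2πR = 2π·24 = 150.796447
per-turn = √(150.796447² + 10.5²) = √(22739.5685 + 110.25) = √22849.8185 = 151.161564
L = 5.25 × 151.161564 = 793.598213
V = π·1.25² × L = 4.908739 × 793.598213 = 3895.566118

L=793.598 V=3895.566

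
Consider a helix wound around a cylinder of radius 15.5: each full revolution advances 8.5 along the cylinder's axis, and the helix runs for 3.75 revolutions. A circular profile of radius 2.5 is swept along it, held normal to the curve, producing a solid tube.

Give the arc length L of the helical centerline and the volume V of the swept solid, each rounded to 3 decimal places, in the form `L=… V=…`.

2πR = 2π·15.5 = 97.389372
per-turn = √(97.389372² + 8.5²) = √(9484.6898 + 72.25) = √9556.9398 = 97.759602
L = 3.75 × 97.759602 = 366.598508
V = π·2.5² × L = 19.634954 × 366.598508 = 7198.144880

L=366.599 V=7198.145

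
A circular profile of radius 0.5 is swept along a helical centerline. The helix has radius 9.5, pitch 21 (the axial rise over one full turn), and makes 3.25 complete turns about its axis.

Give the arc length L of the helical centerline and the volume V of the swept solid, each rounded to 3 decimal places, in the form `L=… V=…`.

2πR = 2π·9.5 = 59.690260
per-turn = √(59.690260² + 21²) = √(3562.9272 + 441) = √4003.9272 = 63.276593
L = 3.25 × 63.276593 = 205.648926
V = π·0.5² × L = 0.785398 × 205.648926 = 161.516289

L=205.649 V=161.516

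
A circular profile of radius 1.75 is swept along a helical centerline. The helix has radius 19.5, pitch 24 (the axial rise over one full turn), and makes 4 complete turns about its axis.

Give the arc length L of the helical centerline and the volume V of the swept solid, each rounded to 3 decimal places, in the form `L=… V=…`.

L=499.402 V=4804.814

2πR = 2π·19.5 = 122.522113
per-turn = √(122.522113² + 24²) = √(15011.6683 + 576) = √15587.6683 = 124.850584
L = 4 × 124.850584 = 499.402336
V = π·1.75² × L = 9.621128 × 499.402336 = 4804.813544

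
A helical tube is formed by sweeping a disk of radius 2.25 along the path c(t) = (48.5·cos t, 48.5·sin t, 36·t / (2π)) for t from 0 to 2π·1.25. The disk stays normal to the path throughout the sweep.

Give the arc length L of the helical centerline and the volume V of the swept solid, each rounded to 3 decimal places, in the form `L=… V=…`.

2πR = 2π·48.5 = 304.734487
per-turn = √(304.734487² + 36²) = √(92863.1078 + 1296) = √94159.1078 = 306.853561
L = 1.25 × 306.853561 = 383.566951
V = π·2.25² × L = 15.904313 × 383.566951 = 6100.368773

L=383.567 V=6100.369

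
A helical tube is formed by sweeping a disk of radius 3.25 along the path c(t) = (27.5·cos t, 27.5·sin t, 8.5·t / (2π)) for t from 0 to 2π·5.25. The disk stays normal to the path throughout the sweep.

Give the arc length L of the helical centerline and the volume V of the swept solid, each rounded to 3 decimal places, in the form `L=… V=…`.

L=908.232 V=30137.923

2πR = 2π·27.5 = 172.787596
per-turn = √(172.787596² + 8.5²) = √(29855.5533 + 72.25) = √29927.8033 = 172.996541
L = 5.25 × 172.996541 = 908.231842
V = π·3.25² × L = 33.183072 × 908.231842 = 30137.922972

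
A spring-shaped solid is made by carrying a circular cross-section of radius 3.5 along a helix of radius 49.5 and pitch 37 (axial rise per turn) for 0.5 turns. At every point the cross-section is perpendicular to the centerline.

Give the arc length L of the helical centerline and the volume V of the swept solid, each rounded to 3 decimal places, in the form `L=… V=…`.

L=156.605 V=6026.882

2πR = 2π·49.5 = 311.017673
per-turn = √(311.017673² + 37²) = √(96731.9927 + 1369) = √98100.9927 = 313.210780
L = 0.5 × 313.210780 = 156.605390
V = π·3.5² × L = 38.484510 × 156.605390 = 6026.881699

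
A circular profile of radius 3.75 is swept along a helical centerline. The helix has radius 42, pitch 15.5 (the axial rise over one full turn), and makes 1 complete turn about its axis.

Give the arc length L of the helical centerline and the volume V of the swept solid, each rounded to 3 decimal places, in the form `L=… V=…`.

2πR = 2π·42 = 263.893783
per-turn = √(263.893783² + 15.5²) = √(69639.9287 + 240.25) = √69880.1787 = 264.348593
L = 1 × 264.348593 = 264.348593
V = π·3.75² × L = 44.178647 × 264.348593 = 11678.563096

L=264.349 V=11678.563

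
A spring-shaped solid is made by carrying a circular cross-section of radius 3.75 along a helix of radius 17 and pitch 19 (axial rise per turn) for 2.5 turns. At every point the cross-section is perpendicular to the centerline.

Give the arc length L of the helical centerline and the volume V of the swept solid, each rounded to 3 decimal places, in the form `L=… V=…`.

L=271.227 V=11982.446

2πR = 2π·17 = 106.814150
per-turn = √(106.814150² + 19²) = √(11409.2627 + 361) = √11770.2627 = 108.490841
L = 2.5 × 108.490841 = 271.227104
V = π·3.75² × L = 44.178647 × 271.227104 = 11982.446389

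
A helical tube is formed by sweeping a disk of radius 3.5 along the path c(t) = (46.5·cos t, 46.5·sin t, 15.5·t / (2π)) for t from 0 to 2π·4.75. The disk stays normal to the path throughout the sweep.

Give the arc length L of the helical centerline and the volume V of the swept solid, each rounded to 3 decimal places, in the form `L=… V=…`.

L=1389.750 V=53483.853

2πR = 2π·46.5 = 292.168117
per-turn = √(292.168117² + 15.5²) = √(85362.2085 + 240.25) = √85602.4585 = 292.578978
L = 4.75 × 292.578978 = 1389.750146
V = π·3.5² × L = 38.484510 × 1389.750146 = 53483.853411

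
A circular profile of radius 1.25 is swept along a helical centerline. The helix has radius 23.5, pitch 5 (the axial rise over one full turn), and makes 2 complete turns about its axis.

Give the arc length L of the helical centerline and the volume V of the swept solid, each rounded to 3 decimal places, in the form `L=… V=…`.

2πR = 2π·23.5 = 147.654855
per-turn = √(147.654855² + 5²) = √(21801.9561 + 25) = √21826.9561 = 147.739487
L = 2 × 147.739487 = 295.478975
V = π·1.25² × L = 4.908739 × 295.478975 = 1450.429025

L=295.479 V=1450.429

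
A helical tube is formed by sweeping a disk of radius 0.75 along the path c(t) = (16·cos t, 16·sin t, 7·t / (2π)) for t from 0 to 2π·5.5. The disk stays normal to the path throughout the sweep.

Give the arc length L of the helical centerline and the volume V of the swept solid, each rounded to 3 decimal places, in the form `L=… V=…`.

2πR = 2π·16 = 100.530965
per-turn = √(100.530965² + 7²) = √(10106.4749 + 49) = √10155.4749 = 100.774376
L = 5.5 × 100.774376 = 554.259069
V = π·0.75² × L = 1.767146 × 554.259069 = 979.456624

L=554.259 V=979.457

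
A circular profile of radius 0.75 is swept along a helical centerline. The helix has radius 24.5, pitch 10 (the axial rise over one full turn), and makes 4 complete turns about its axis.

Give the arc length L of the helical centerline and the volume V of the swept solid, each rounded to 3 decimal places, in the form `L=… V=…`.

L=617.050 V=1090.417

2πR = 2π·24.5 = 153.938040
per-turn = √(153.938040² + 10²) = √(23696.9202 + 100) = √23796.9202 = 154.262504
L = 4 × 154.262504 = 617.050016
V = π·0.75² × L = 1.767146 × 617.050016 = 1090.417387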